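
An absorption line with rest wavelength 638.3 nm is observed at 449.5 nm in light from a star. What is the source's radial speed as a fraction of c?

λ'/λ₀ = 0.7042 < 1 (blueshift), so the source is approaching.
λ'/λ₀ = √((1 − β)/(1 + β)) for an approaching source ⇒ β = (1 − r²)/(1 + r²) with r = λ'/λ₀.
β = (1 − 0.4959)/(1 + 0.4959) ≈ 0.337.

0.337c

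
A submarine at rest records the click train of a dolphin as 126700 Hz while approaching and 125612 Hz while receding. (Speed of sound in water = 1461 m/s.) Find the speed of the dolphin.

6.3 m/s

f₁/f₂ = (v + v_s)/(v − v_s), so v_s = v · (f₁ − f₂)/(f₁ + f₂).
v_s = 1461 × (126700 − 125612)/(126700 + 125612) = 1461 × 1088/252312 ≈ 6.3 m/s.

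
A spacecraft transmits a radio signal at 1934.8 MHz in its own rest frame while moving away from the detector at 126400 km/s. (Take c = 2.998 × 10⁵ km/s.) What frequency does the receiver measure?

β = v/c = 126400/299800 = 0.4216.
Relativistic Doppler for frequency: f' = f₀ · √((1 − β)/(1 + β)).
f' = 1934.8 × √(0.5784/1.4216) = 1934.8 × 0.63785 ≈ 1234.1 MHz.

1234.1 MHz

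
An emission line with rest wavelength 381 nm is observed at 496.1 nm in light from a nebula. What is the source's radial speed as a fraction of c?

0.258

λ'/λ₀ = 1.3021 > 1 (redshift), so the source is receding.
λ'/λ₀ = √((1 + β)/(1 − β)) for a receding source ⇒ β = (r² − 1)/(r² + 1) with r = λ'/λ₀.
β = (1.6955 − 1)/(1.6955 + 1) ≈ 0.258.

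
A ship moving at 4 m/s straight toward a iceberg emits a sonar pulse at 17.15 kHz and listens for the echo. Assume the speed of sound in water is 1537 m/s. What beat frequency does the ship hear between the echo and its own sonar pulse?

89 Hz

The iceberg receives the sound from a moving source: f₁ = f₀ · v/(v − v_e) = 17.15 × 1537/1533 ≈ 17.1947 kHz.
On the return leg the ship is a moving observer: f₂ = f₁ · (v + v_e)/v = 17.1947 × 1541/1537 ≈ 17.2395 kHz.
Equivalently f₂ = f₀ · (v + v_e)/(v − v_e).
Beat against the emitted tone (with f₀ = 17150 Hz): |f₂ − f₀| = 2v_e·f₀/(v − v_e) = 2 × 4 × 17150/1533 ≈ 89 Hz.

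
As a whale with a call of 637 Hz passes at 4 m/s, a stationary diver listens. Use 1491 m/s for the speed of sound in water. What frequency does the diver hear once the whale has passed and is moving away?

635 Hz

Receding: f₂ = f · v/(v + v_s) = 637 × 1491/1495 ≈ 635 Hz.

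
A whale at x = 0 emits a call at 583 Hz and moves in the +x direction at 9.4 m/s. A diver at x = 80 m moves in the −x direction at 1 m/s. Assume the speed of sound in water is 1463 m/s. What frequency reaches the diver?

The observer lies on the +x side, so the source is heading toward the observer and the observer is heading toward the source.
Both move, so f' = f · (v + v_o)/(v − v_s).
f' = 583 × (1463 + 1)/(1463 − 9.4) = 583 × 1464/1453.6 ≈ 587 Hz.

587 Hz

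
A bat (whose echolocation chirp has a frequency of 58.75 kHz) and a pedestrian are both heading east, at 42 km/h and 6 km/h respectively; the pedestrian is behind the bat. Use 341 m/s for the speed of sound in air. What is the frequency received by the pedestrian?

57.1 kHz

42 km/h = 11.67 m/s; 6 km/h = 1.667 m/s.
The pedestrian is behind, so the bat is moving away from it while the pedestrian is moving toward the bat.
General Doppler shift: f' = f · (v + v_o)/(v + v_s).
f' = 58.75 × (341 + 1.667)/(341 + 11.67) = 58.75 × 342.67/352.67 ≈ 57.1 kHz.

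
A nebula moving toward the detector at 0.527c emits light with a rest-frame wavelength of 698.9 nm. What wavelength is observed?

Relativistic Doppler for wavelength: λ' = λ₀ · √((1 − β)/(1 + β)).
λ' = 698.9 × √(0.4730/1.5270) = 698.9 × 0.55656 ≈ 389.0 nm.

389.0 nm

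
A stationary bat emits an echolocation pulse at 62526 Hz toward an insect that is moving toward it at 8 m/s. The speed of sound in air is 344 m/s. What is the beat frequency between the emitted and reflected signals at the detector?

2977 Hz

At the insect (a moving observer), f₁ = f₀ · (v + u)/v = 62526 × 352/344 ≈ 63980 Hz.
The reflection then acts as a moving source: f₂ = f₁ · v/(v − u) ≈ 65503 Hz.
Equivalently f₂ = f₀ · (v + u)/(v − u).
Beat frequency: |f₂ − f₀| = 2u·f₀/(v − u) = 2 × 8 × 62526/336 ≈ 2977 Hz.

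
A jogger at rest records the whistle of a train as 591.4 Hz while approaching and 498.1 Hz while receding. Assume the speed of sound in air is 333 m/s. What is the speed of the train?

f₁/f₂ = (v + v_s)/(v − v_s), so v_s = v · (f₁ − f₂)/(f₁ + f₂).
v_s = 333 × (591.4 − 498.1)/(591.4 + 498.1) = 333 × 93.3/1089.5 ≈ 29 m/s.

29 m/s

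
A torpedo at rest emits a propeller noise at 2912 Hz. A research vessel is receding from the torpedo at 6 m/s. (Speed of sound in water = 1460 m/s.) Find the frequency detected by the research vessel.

2900 Hz

Only the observer moves, away from the source, so f' = f · (v − v_o)/v.
f' = 2912 × (1460 − 6)/1460 = 2912 × 1454/1460 ≈ 2900 Hz.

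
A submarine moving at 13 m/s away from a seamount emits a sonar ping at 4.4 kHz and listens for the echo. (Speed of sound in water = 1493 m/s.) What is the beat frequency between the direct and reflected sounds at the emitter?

The seamount receives the sound from a moving source: f₁ = f₀ · v/(v + v_e) = 4.4 × 1493/1506 ≈ 4.3620 kHz.
On the return leg the submarine is a moving observer: f₂ = f₁ · (v − v_e)/v = 4.3620 × 1480/1493 ≈ 4.3240 kHz.
Equivalently f₂ = f₀ · (v − v_e)/(v + v_e).
Beat against the emitted tone (with f₀ = 4400 Hz): |f₂ − f₀| = 2v_e·f₀/(v + v_e) = 2 × 13 × 4400/1506 ≈ 76 Hz.

76 Hz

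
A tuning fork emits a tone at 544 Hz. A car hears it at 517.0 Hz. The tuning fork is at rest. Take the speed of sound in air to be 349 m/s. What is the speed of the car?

17.3 m/s

f' < f, so the car is receding.
f' = f · (v − v_o)/v ⇒ v_o = v · |f'/f − 1|.
v_o = 349 × |517.0/544 − 1| = 349 × 0.04963 ≈ 17.3 m/s.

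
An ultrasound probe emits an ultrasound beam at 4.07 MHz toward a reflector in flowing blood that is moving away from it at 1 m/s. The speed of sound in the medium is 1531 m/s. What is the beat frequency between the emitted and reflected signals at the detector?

5313 Hz

At the reflector in flowing blood (a moving observer), f₁ = f₀ · (v − u)/v = 4.07 × 1530/1531 ≈ 4.06734 MHz.
The reflection then acts as a moving source: f₂ = f₁ · v/(v + u) ≈ 4.06469 MHz.
Equivalently f₂ = f₀ · (v − u)/(v + u).
Beat frequency (with f₀ = 4070000 Hz): |f₂ − f₀| = 2u·f₀/(v + u) = 2 × 1 × 4070000/1532 ≈ 5313 Hz.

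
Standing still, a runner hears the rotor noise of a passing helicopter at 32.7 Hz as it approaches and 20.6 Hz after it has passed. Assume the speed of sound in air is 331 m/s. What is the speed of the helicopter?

f₁/f₂ = (v + v_s)/(v − v_s), so v_s = v · (f₁ − f₂)/(f₁ + f₂).
v_s = 331 × (32.7 − 20.6)/(32.7 + 20.6) = 331 × 12.1/53.3 ≈ 75 m/s.

75 m/s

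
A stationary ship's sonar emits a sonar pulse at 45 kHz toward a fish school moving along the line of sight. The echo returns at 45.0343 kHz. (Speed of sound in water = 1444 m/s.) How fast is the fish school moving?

Double Doppler shift off a moving reflector: f₂ = f₀ · (v + u)/(v − u) (u > 0 toward emitter).
Rearranging, u = v · (f₂ − f₀)/(f₂ + f₀) = 1444 × 0.0343/90.0343 ≈ 0.55 m/s.
So the fish school is moving at 0.55 m/s toward the emitter.

0.55 m/s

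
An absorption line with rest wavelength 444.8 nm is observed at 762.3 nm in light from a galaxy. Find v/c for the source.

λ'/λ₀ = 1.7138 > 1 (redshift), so the source is receding.
λ'/λ₀ = √((1 + β)/(1 − β)) for a receding source ⇒ β = (r² − 1)/(r² + 1) with r = λ'/λ₀.
β = (2.9371 − 1)/(2.9371 + 1) ≈ 0.492.

0.492c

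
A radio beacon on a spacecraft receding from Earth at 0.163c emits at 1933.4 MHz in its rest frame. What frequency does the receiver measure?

Relativistic Doppler for frequency: f' = f₀ · √((1 − β)/(1 + β)).
f' = 1933.4 × √(0.8370/1.1630) = 1933.4 × 0.84835 ≈ 1640.2 MHz.

1640.2 MHz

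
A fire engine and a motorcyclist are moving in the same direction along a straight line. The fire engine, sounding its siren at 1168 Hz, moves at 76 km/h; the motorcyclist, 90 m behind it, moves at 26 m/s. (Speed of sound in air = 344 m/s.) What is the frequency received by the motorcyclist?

76 km/h = 21.11 m/s.
The motorcyclist is behind, so the fire engine is moving away from it while the motorcyclist is moving toward the fire engine.
Both move, so f' = f · (v + v_o)/(v + v_s).
f' = 1168 × (344 + 26)/(344 + 21.11) = 1168 × 370/365.11 ≈ 1184 Hz.

1184 Hz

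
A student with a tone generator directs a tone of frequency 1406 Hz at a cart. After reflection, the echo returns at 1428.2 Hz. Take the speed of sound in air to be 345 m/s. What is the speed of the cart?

Double Doppler shift off a moving reflector: f₂ = f₀ · (v + u)/(v − u) (u > 0 toward emitter).
Rearranging, u = v · (f₂ − f₀)/(f₂ + f₀) = 345 × 22.2/2834.2 ≈ 2.70 m/s.
So the cart is moving at 2.70 m/s toward the emitter.

2.70 m/s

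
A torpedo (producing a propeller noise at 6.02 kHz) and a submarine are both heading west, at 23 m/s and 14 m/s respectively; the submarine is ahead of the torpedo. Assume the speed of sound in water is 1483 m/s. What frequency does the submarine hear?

The submarine is ahead, so the torpedo is moving toward it while the submarine is moving away from the torpedo.
With source approaching and observer receding, f' = f · (v − v_o)/(v − v_s).
f' = 6.02 × (1483 − 14)/(1483 − 23) = 6.02 × 1469/1460 ≈ 6.06 kHz.

6.06 kHz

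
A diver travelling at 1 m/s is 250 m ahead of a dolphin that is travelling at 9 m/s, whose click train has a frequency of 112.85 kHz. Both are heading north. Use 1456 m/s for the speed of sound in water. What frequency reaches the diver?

The diver is ahead, so the dolphin is moving toward it while the diver is moving away from the dolphin.
Both move, so f' = f · (v − v_o)/(v − v_s).
f' = 112.85 × (1456 − 1)/(1456 − 9) = 112.85 × 1455/1447 ≈ 113.5 kHz.

113.5 kHz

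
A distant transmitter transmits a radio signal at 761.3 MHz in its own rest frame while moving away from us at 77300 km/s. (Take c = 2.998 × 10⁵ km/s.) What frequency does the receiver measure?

β = v/c = 77300/299800 = 0.2578.
Relativistic Doppler for frequency: f' = f₀ · √((1 − β)/(1 + β)).
f' = 761.3 × √(0.7422/1.2578) = 761.3 × 0.76813 ≈ 584.8 MHz.

584.8 MHz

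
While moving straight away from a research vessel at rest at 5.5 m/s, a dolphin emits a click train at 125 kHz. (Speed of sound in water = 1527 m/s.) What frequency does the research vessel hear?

Moving source, stationary observer: f' = f · v/(v + v_s) since the source is receding.
f' = 125 × 1527/(1527 + 5.5) = 125 × 1527/1532 ≈ 124.6 kHz.

124.6 kHz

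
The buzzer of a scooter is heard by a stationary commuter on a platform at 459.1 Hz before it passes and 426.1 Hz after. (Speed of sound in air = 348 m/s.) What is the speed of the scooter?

f₁/f₂ = (v + v_s)/(v − v_s), so v_s = v · (f₁ − f₂)/(f₁ + f₂).
v_s = 348 × (459.1 − 426.1)/(459.1 + 426.1) = 348 × 33.0/885.2 ≈ 13.0 m/s.

13.0 m/s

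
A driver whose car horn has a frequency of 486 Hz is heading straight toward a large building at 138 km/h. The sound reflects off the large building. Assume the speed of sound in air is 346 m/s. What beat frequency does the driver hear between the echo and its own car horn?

121 Hz

138 km/h = 38.33 m/s.
The large building receives the sound from a moving source: f₁ = f₀ · v/(v − v_e) = 486 × 346/307.67 ≈ 546.6 Hz.
On the return leg the driver is a moving observer: f₂ = f₁ · (v + v_e)/v = 546.6 × 384.33/346 ≈ 607.1 Hz.
Equivalently f₂ = f₀ · (v + v_e)/(v − v_e).
Beat against the emitted tone: |f₂ − f₀| = 2v_e·f₀/(v − v_e) = 2 × 38.33 × 486/307.67 ≈ 121 Hz.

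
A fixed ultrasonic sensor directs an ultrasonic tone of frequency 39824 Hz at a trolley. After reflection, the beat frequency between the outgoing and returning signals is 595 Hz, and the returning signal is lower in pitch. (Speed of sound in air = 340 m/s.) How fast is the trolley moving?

2.56 m/s

Double Doppler shift off a moving reflector: f₂ = f₀ · (v + u)/(v − u) (u > 0 toward emitter).
Returning signal is lower, so f₂ = f₀ − Δf = 39824 − 595 = 39229 Hz.
Rearranging, u = v · (f₂ − f₀)/(f₂ + f₀) = 340 × -595/79053 ≈ -2.56 m/s.
So the trolley is moving at 2.56 m/s away from the emitter.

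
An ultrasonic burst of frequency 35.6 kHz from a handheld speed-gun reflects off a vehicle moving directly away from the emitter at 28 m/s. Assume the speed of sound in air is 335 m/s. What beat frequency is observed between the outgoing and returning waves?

5492 Hz

At the vehicle (a moving observer), f₁ = f₀ · (v − u)/v = 35.6 × 307/335 ≈ 32.62 kHz.
The reflection then acts as a moving source: f₂ = f₁ · v/(v + u) ≈ 30.11 kHz.
Beat frequency (with f₀ = 35600 Hz): |f₂ − f₀| = 2u·f₀/(v + u) = 2 × 28 × 35600/363 ≈ 5492 Hz.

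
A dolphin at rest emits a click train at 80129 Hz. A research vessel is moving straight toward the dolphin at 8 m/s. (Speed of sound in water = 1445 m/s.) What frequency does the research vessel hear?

80573 Hz

Moving observer, stationary source: f' = f · (v + v_o)/v.
f' = 80129 × (1445 + 8)/1445 = 80129 × 1453/1445 ≈ 80573 Hz.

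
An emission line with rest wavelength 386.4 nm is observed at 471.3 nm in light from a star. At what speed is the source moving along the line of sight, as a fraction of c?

λ'/λ₀ = 1.2197 > 1 (redshift), so the source is receding.
λ'/λ₀ = √((1 + β)/(1 − β)) for a receding source ⇒ β = (r² − 1)/(r² + 1) with r = λ'/λ₀.
β = (1.4877 − 1)/(1.4877 + 1) ≈ 0.196.

0.196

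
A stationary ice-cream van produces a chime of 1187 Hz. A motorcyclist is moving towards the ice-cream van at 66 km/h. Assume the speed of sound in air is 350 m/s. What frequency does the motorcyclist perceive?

66 km/h = 18.33 m/s.
Only the observer moves, toward the source, so f' = f · (v + v_o)/v.
f' = 1187 × (350 + 18.33)/350 = 1187 × 368.33/350 ≈ 1249 Hz.

1249 Hz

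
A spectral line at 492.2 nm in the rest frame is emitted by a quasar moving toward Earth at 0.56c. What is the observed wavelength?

Relativistic Doppler for wavelength: λ' = λ₀ · √((1 − β)/(1 + β)).
λ' = 492.2 × √(0.4400/1.5600) = 492.2 × 0.53109 ≈ 261.4 nm.

261.4 nm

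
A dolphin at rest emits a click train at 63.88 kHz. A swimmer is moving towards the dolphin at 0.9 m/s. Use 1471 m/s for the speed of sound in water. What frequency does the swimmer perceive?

63.9 kHz

Moving observer, stationary source: f' = f · (v + v_o)/v.
f' = 63.88 × (1471 + 0.9)/1471 = 63.88 × 1471.9/1471 ≈ 63.9 kHz.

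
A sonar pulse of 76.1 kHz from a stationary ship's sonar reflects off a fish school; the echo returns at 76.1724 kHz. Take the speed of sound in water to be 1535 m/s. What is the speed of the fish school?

0.73 m/s

Double Doppler shift off a moving reflector: f₂ = f₀ · (v + u)/(v − u) (u > 0 toward emitter).
Rearranging, u = v · (f₂ − f₀)/(f₂ + f₀) = 1535 × 0.0724/152.2724 ≈ 0.73 m/s.
So the fish school is moving at 0.73 m/s toward the emitter.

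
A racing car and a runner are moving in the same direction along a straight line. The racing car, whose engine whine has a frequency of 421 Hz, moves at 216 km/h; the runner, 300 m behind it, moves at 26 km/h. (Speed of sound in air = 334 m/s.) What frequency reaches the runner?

365 Hz

216 km/h = 60 m/s; 26 km/h = 7.222 m/s.
The runner is behind, so the racing car is moving away from it while the runner is moving toward the racing car.
General Doppler shift: f' = f · (v + v_o)/(v + v_s).
f' = 421 × (334 + 7.222)/(334 + 60) = 421 × 341.22/394 ≈ 365 Hz.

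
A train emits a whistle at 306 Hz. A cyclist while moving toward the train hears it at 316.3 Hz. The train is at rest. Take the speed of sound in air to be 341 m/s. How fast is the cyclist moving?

11.5 m/s

f' = f · (v + v_o)/v ⇒ v_o = v · |f'/f − 1|.
v_o = 341 × |316.3/306 − 1| = 341 × 0.03366 ≈ 11.5 m/s.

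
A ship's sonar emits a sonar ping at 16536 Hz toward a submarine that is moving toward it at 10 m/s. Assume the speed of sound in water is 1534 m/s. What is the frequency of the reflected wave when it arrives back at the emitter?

16753 Hz

The submarine first receives the wave as a moving observer: f₁ = f₀ · (v + u)/v = 16536 × (1534 + 10)/1534 ≈ 16644 Hz.
On reflection it acts as a source moving toward the stationary detector: f₂ = f₁ · v/(v − u) = 16644 × 1534/1524 ≈ 16753 Hz.
Equivalently f₂ = f₀ · (v + u)/(v − u).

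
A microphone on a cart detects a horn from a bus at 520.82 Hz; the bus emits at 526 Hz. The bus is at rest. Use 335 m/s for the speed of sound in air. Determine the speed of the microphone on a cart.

f' < f, so the microphone on a cart is receding.
f' = f · (v − v_o)/v ⇒ v_o = v · |f'/f − 1|.
v_o = 335 × |520.82/526 − 1| = 335 × 0.009848 ≈ 3.3 m/s.

3.3 m/s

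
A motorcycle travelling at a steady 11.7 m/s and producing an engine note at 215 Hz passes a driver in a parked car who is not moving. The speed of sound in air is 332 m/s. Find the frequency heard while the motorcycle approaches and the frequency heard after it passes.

223 Hz approaching; 208 Hz receding

Approaching: f₁ = f · v/(v − v_s) = 215 × 332/320.3 ≈ 223 Hz.
Receding: f₂ = f · v/(v + v_s) = 215 × 332/343.7 ≈ 208 Hz.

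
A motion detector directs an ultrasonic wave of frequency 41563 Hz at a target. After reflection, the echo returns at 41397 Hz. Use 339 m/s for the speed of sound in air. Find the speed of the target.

Double Doppler shift off a moving reflector: f₂ = f₀ · (v + u)/(v − u) (u > 0 toward emitter).
Rearranging, u = v · (f₂ − f₀)/(f₂ + f₀) = 339 × -166/82960 ≈ -0.68 m/s.
So the target is moving at 0.68 m/s away from the emitter.

0.68 m/s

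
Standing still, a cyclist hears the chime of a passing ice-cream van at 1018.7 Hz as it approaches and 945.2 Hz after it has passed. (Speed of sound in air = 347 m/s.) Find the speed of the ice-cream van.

f₁/f₂ = (v + v_s)/(v − v_s), so v_s = v · (f₁ − f₂)/(f₁ + f₂).
v_s = 347 × (1018.7 − 945.2)/(1018.7 + 945.2) = 347 × 73.5/1963.9 ≈ 13.0 m/s.

13.0 m/s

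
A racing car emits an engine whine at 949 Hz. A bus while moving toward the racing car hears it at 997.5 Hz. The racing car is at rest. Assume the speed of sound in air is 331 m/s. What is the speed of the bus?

16.9 m/s

f' = f · (v + v_o)/v ⇒ v_o = v · |f'/f − 1|.
v_o = 331 × |997.5/949 − 1| = 331 × 0.05111 ≈ 16.9 m/s.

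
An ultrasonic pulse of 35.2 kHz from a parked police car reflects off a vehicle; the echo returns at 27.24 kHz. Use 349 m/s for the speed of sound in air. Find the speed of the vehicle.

44 m/s

Double Doppler shift off a moving reflector: f₂ = f₀ · (v + u)/(v − u) (u > 0 toward emitter).
Rearranging, u = v · (f₂ − f₀)/(f₂ + f₀) = 349 × -7.96/62.44 ≈ -44 m/s.
So the vehicle is moving at 44 m/s away from the emitter.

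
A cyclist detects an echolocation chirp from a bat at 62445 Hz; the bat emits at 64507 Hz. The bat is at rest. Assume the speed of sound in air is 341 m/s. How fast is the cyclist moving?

f' < f, so the cyclist is receding.
f' = f · (v − v_o)/v ⇒ v_o = v · |f'/f − 1|.
v_o = 341 × |62445/64507 − 1| = 341 × 0.03197 ≈ 10.9 m/s.

10.9 m/s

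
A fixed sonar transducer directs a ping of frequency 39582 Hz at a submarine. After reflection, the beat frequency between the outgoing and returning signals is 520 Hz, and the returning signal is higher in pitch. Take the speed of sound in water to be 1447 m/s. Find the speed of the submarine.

9.4 m/s

Double Doppler shift off a moving reflector: f₂ = f₀ · (v + u)/(v − u) (u > 0 toward emitter).
Returning signal is higher, so f₂ = f₀ + Δf = 39582 + 520 = 40102 Hz.
Rearranging, u = v · (f₂ − f₀)/(f₂ + f₀) = 1447 × 520/79684 ≈ 9.4 m/s.
So the submarine is moving at 9.4 m/s toward the emitter.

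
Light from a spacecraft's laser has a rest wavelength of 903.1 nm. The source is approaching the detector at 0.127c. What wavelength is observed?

794.8 nm

Relativistic Doppler for wavelength: λ' = λ₀ · √((1 − β)/(1 + β)).
λ' = 903.1 × √(0.8730/1.1270) = 903.1 × 0.88013 ≈ 794.8 nm.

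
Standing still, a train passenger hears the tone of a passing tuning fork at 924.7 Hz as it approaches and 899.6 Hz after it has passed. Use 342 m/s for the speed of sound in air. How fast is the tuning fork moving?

4.7 m/s

f₁/f₂ = (v + v_s)/(v − v_s), so v_s = v · (f₁ − f₂)/(f₁ + f₂).
v_s = 342 × (924.7 − 899.6)/(924.7 + 899.6) = 342 × 25.1/1824.3 ≈ 4.7 m/s.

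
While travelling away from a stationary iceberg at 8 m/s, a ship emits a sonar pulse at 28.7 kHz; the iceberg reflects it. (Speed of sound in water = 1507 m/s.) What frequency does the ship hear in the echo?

The iceberg receives the sound from a moving source: f₁ = f₀ · v/(v + v_e) = 28.7 × 1507/1515 ≈ 28.5 kHz.
On the return leg the ship is a moving observer: f₂ = f₁ · (v − v_e)/v = 28.5 × 1499/1507 ≈ 28.4 kHz.
Equivalently f₂ = f₀ · (v − v_e)/(v + v_e).

28.4 kHz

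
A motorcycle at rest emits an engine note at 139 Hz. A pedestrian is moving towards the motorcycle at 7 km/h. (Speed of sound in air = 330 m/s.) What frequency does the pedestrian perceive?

140 Hz

7 km/h = 1.944 m/s.
Only the observer moves, toward the source, so f' = f · (v + v_o)/v.
f' = 139 × (330 + 1.944)/330 = 139 × 331.94/330 ≈ 140 Hz.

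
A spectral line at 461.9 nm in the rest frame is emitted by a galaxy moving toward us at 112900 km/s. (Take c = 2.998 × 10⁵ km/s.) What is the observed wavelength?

β = v/c = 112900/299800 = 0.3766.
Relativistic Doppler for wavelength: λ' = λ₀ · √((1 − β)/(1 + β)).
λ' = 461.9 × √(0.6234/1.3766) = 461.9 × 0.67296 ≈ 310.8 nm.

310.8 nm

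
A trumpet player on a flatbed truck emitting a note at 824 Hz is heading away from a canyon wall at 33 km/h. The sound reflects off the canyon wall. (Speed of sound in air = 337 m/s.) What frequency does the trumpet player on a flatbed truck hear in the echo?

33 km/h = 9.167 m/s.
The canyon wall receives the sound from a moving source: f₁ = f₀ · v/(v + v_e) = 824 × 337/346.17 ≈ 802 Hz.
On the return leg the trumpet player on a flatbed truck is a moving observer: f₂ = f₁ · (v − v_e)/v = 802 × 327.83/337 ≈ 780 Hz.

780 Hz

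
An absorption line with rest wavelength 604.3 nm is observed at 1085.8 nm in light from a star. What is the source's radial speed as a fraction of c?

0.527c

λ'/λ₀ = 1.7968 > 1 (redshift), so the source is receding.
λ'/λ₀ = √((1 + β)/(1 − β)) for a receding source ⇒ β = (r² − 1)/(r² + 1) with r = λ'/λ₀.
β = (3.2285 − 1)/(3.2285 + 1) ≈ 0.527.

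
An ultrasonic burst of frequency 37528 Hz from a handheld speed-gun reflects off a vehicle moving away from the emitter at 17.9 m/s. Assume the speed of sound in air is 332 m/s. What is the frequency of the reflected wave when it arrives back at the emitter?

33688 Hz

At the vehicle (a moving observer), f₁ = f₀ · (v − u)/v = 37528 × 314.1/332 ≈ 35505 Hz.
On reflection it acts as a source moving away from the stationary detector: f₂ = f₁ · v/(v + u) = 35505 × 332/349.9 ≈ 33688 Hz.
Equivalently f₂ = f₀ · (v − u)/(v + u).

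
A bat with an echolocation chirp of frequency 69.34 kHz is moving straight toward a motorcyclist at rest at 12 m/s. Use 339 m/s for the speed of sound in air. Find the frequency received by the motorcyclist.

Moving source, stationary observer: f' = f · v/(v − v_s) since the source is approaching.
f' = 69.34 × 339/(339 − 12) = 69.34 × 339/327 ≈ 71.9 kHz.

71.9 kHz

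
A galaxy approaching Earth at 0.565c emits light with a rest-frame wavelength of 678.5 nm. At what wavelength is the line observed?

Relativistic Doppler for wavelength: λ' = λ₀ · √((1 − β)/(1 + β)).
λ' = 678.5 × √(0.4350/1.5650) = 678.5 × 0.52721 ≈ 357.7 nm.

357.7 nm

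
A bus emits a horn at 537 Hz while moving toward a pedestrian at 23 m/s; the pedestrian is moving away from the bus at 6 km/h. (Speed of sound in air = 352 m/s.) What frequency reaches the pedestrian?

572 Hz

6 km/h = 1.667 m/s.
Both move, so f' = f · (v − v_o)/(v − v_s).
f' = 537 × (352 − 1.667)/(352 − 23) = 537 × 350.33/329 ≈ 572 Hz.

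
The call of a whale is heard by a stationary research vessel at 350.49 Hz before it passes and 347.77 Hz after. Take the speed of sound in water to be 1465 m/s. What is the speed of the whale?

f₁/f₂ = (v + v_s)/(v − v_s), so v_s = v · (f₁ − f₂)/(f₁ + f₂).
v_s = 1465 × (350.49 − 347.77)/(350.49 + 347.77) = 1465 × 2.72/698.26 ≈ 5.7 m/s.

5.7 m/s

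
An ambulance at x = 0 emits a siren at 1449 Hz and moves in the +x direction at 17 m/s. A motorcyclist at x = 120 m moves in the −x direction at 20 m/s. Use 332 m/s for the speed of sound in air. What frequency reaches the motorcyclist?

The observer lies on the +x side, so the source is heading toward the observer and the observer is heading toward the source.
General Doppler shift: f' = f · (v + v_o)/(v − v_s).
f' = 1449 × (332 + 20)/(332 − 17) = 1449 × 352/315 ≈ 1619 Hz.

1619 Hz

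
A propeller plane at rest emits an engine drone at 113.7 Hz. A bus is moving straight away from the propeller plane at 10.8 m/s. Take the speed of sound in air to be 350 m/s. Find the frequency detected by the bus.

Moving observer, stationary source: f' = f · (v − v_o)/v.
f' = 113.7 × (350 − 10.8)/350 = 113.7 × 339.2/350 ≈ 110 Hz.

110 Hz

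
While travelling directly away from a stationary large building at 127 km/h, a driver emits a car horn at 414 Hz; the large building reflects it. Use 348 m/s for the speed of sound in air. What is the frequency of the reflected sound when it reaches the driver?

127 km/h = 35.28 m/s.
The large building receives the sound from a moving source: f₁ = f₀ · v/(v + v_e) = 414 × 348/383.28 ≈ 376 Hz.
On the return leg the driver is a moving observer: f₂ = f₁ · (v − v_e)/v = 376 × 312.72/348 ≈ 338 Hz.

338 Hz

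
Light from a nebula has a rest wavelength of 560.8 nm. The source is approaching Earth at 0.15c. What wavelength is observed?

482.1 nm

Relativistic Doppler for wavelength: λ' = λ₀ · √((1 − β)/(1 + β)).
λ' = 560.8 × √(0.8500/1.1500) = 560.8 × 0.85973 ≈ 482.1 nm.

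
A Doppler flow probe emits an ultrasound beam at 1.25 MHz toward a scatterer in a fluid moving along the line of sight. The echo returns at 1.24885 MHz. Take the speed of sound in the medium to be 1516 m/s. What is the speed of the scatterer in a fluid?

Double Doppler shift off a moving reflector: f₂ = f₀ · (v + u)/(v − u) (u > 0 toward emitter).
Rearranging, u = v · (f₂ − f₀)/(f₂ + f₀) = 1516 × -0.00115/2.49885 ≈ -0.70 m/s.
So the scatterer in a fluid is moving at 0.70 m/s away from the emitter.

0.70 m/s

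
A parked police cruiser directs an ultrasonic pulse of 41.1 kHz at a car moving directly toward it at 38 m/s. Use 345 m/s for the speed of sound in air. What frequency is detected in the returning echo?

51.3 kHz

The car first receives the wave as a moving observer: f₁ = f₀ · (v + u)/v = 41.1 × (345 + 38)/345 ≈ 45.6 kHz.
On reflection it acts as a source moving toward the stationary detector: f₂ = f₁ · v/(v − u) = 45.6 × 345/307 ≈ 51.3 kHz.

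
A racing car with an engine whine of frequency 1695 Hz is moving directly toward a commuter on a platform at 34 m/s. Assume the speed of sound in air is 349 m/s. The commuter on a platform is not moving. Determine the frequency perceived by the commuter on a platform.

Only the source moves, toward the listener, so f' = f · v/(v − v_s).
f' = 1695 × 349/(349 − 34) = 1695 × 349/315 ≈ 1878 Hz.

1878 Hz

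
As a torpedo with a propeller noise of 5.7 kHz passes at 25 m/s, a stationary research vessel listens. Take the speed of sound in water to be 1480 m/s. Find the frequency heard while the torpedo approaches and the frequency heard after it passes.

5.80 kHz approaching; 5.61 kHz receding

Approaching: f₁ = f · v/(v − v_s) = 5.7 × 1480/1455 ≈ 5.80 kHz.
Receding: f₂ = f · v/(v + v_s) = 5.7 × 1480/1505 ≈ 5.61 kHz.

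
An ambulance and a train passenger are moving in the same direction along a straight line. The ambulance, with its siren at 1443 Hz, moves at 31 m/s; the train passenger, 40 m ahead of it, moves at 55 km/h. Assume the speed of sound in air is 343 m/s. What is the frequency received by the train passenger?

1516 Hz

55 km/h = 15.28 m/s.
The train passenger is ahead, so the ambulance is moving toward it while the train passenger is moving away from the ambulance.
General Doppler shift: f' = f · (v − v_o)/(v − v_s).
f' = 1443 × (343 − 15.28)/(343 − 31) = 1443 × 327.72/312 ≈ 1516 Hz.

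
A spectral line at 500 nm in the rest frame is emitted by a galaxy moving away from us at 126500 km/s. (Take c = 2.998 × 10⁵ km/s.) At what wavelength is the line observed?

β = v/c = 126500/299800 = 0.4219.
Relativistic Doppler for wavelength: λ' = λ₀ · √((1 + β)/(1 − β)).
λ' = 500 × √(1.4219/0.5781) = 500 × 1.56841 ≈ 784.2 nm.

784.2 nm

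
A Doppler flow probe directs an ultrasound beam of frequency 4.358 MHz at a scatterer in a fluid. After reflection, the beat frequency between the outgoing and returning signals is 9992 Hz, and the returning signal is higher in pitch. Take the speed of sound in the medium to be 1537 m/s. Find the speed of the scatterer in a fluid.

1.76 m/s

Double Doppler shift off a moving reflector: f₂ = f₀ · (v + u)/(v − u) (u > 0 toward emitter).
Returning signal is higher, so f₂ = f₀ + Δf = 4358000 + 9992 = 4367992 Hz.
Rearranging, u = v · (f₂ − f₀)/(f₂ + f₀) = 1537 × 9992/8725992 ≈ 1.76 m/s.
So the scatterer in a fluid is moving at 1.76 m/s toward the emitter.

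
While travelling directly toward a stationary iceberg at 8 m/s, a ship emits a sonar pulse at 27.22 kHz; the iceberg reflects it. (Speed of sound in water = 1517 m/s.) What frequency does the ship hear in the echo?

The iceberg receives the sound from a moving source: f₁ = f₀ · v/(v − v_e) = 27.22 × 1517/1509 ≈ 27.4 kHz.
On the return leg the ship is a moving observer: f₂ = f₁ · (v + v_e)/v = 27.4 × 1525/1517 ≈ 27.5 kHz.

27.5 kHz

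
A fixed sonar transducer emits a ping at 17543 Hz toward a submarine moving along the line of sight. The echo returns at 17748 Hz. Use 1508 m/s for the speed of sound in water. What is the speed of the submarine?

8.8 m/s

Double Doppler shift off a moving reflector: f₂ = f₀ · (v + u)/(v − u) (u > 0 toward emitter).
Rearranging, u = v · (f₂ − f₀)/(f₂ + f₀) = 1508 × 205/35291 ≈ 8.8 m/s.
So the submarine is moving at 8.8 m/s toward the emitter.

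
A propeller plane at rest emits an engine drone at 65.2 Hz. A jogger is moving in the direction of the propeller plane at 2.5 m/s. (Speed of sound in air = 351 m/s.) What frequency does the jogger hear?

66 Hz

Only the observer moves, toward the source, so f' = f · (v + v_o)/v.
f' = 65.2 × (351 + 2.5)/351 = 65.2 × 353.5/351 ≈ 66 Hz.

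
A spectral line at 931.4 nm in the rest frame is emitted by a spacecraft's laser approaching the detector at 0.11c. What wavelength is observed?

Relativistic Doppler for wavelength: λ' = λ₀ · √((1 − β)/(1 + β)).
λ' = 931.4 × √(0.8900/1.1100) = 931.4 × 0.89543 ≈ 834.0 nm.

834.0 nm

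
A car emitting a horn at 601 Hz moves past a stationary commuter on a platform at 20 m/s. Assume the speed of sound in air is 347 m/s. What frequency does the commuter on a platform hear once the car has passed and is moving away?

568 Hz

Receding: f₂ = f · v/(v + v_s) = 601 × 347/367 ≈ 568 Hz.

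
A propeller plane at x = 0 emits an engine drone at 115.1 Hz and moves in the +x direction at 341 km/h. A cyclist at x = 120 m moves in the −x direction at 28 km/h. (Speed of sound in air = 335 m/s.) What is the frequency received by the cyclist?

341 km/h = 94.72 m/s; 28 km/h = 7.778 m/s.
The observer lies on the +x side, so the source is heading toward the observer and the observer is heading toward the source.
General Doppler shift: f' = f · (v + v_o)/(v − v_s).
f' = 115.1 × (335 + 7.778)/(335 − 94.72) = 115.1 × 342.78/240.28 ≈ 164 Hz.

164 Hz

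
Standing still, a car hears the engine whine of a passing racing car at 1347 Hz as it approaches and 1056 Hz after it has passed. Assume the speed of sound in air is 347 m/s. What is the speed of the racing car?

f₁/f₂ = (v + v_s)/(v − v_s), so v_s = v · (f₁ − f₂)/(f₁ + f₂).
v_s = 347 × (1347 − 1056)/(1347 + 1056) = 347 × 291/2403 ≈ 42 m/s.

42 m/s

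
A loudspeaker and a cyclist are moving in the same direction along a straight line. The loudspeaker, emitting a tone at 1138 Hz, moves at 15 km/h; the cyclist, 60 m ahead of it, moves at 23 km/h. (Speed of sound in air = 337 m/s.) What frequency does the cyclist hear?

15 km/h = 4.167 m/s; 23 km/h = 6.389 m/s.
The cyclist is ahead, so the loudspeaker is moving toward it while the cyclist is moving away from the loudspeaker.
With source approaching and observer receding, f' = f · (v − v_o)/(v − v_s).
f' = 1138 × (337 − 6.389)/(337 − 4.167) = 1138 × 330.61/332.83 ≈ 1130 Hz.

1130 Hz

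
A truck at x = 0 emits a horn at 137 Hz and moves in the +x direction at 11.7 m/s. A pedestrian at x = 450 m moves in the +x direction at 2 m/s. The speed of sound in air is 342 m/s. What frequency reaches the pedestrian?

141 Hz

The observer lies on the +x side, so the source is heading toward the observer and the observer is heading away from the source.
With source approaching and observer receding, f' = f · (v − v_o)/(v − v_s).
f' = 137 × (342 − 2)/(342 − 11.7) = 137 × 340/330.3 ≈ 141 Hz.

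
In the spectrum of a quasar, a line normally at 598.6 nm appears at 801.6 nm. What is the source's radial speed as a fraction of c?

0.284

λ'/λ₀ = 1.3391 > 1 (redshift), so the source is receding.
λ'/λ₀ = √((1 + β)/(1 − β)) for a receding source ⇒ β = (r² − 1)/(r² + 1) with r = λ'/λ₀.
β = (1.7933 − 1)/(1.7933 + 1) ≈ 0.284.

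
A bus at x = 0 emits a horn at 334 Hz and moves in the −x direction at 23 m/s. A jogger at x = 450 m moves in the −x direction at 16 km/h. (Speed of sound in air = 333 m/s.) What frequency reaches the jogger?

317 Hz

16 km/h = 4.444 m/s.
The observer lies on the +x side, so the source is heading away from the observer and the observer is heading toward the source.
General Doppler shift: f' = f · (v + v_o)/(v + v_s).
f' = 334 × (333 + 4.444)/(333 + 23) = 334 × 337.44/356 ≈ 317 Hz.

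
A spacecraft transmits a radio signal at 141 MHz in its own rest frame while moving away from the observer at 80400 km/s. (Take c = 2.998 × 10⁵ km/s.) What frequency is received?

β = v/c = 80400/299800 = 0.2682.
Relativistic Doppler for frequency: f' = f₀ · √((1 − β)/(1 + β)).
f' = 141 × √(0.7318/1.2682) = 141 × 0.75965 ≈ 107.1 MHz.

107.1 MHz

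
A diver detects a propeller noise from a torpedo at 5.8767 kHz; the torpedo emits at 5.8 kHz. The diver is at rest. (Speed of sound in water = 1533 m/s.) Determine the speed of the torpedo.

f' > f, so the torpedo is approaching.
f' = f · v/(v − v_s) ⇒ v_s = v · |1 − f/f'|.
v_s = 1533 × |1 − 5.8/5.8767| = 1533 × 0.01305 ≈ 20.0 m/s.

20.0 m/s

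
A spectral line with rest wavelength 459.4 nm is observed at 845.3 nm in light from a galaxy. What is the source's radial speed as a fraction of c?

λ'/λ₀ = 1.8400 > 1 (redshift), so the source is receding.
λ'/λ₀ = √((1 + β)/(1 − β)) for a receding source ⇒ β = (r² − 1)/(r² + 1) with r = λ'/λ₀.
β = (3.3856 − 1)/(3.3856 + 1) ≈ 0.544.

0.544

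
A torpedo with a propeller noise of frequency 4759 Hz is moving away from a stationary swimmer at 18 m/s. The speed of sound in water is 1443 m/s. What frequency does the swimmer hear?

4700 Hz

With the source moving away from a stationary observer, f' = f · v/(v + v_s).
f' = 4759 × 1443/(1443 + 18) = 4759 × 1443/1461 ≈ 4700 Hz.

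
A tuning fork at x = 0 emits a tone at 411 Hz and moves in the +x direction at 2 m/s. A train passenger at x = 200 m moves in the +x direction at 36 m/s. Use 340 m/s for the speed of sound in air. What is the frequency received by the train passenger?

The observer lies on the +x side, so the source is heading toward the observer and the observer is heading away from the source.
General Doppler shift: f' = f · (v − v_o)/(v − v_s).
f' = 411 × (340 − 36)/(340 − 2) = 411 × 304/338 ≈ 370 Hz.

370 Hz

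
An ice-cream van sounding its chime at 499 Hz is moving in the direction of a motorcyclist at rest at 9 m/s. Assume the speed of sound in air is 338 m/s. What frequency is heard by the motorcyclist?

513 Hz

With the source moving toward a stationary observer, f' = f · v/(v − v_s).
f' = 499 × 338/(338 − 9) = 499 × 338/329 ≈ 513 Hz.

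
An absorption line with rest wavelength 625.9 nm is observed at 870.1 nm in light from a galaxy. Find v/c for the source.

λ'/λ₀ = 1.3902 > 1 (redshift), so the source is receding.
λ'/λ₀ = √((1 + β)/(1 − β)) for a receding source ⇒ β = (r² − 1)/(r² + 1) with r = λ'/λ₀.
β = (1.9325 − 1)/(1.9325 + 1) ≈ 0.318.

0.318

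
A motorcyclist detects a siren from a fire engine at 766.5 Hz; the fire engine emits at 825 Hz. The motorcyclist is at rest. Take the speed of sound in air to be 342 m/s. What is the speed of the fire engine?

26 m/s

f' < f, so the fire engine is receding.
f' = f · v/(v + v_s) ⇒ v_s = v · |1 − f/f'|.
v_s = 342 × |1 − 825/766.5| = 342 × 0.07632 ≈ 26 m/s.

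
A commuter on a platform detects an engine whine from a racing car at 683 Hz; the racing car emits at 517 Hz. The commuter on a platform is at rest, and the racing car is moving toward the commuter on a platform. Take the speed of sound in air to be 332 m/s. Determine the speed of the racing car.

f' = f · v/(v − v_s) ⇒ v_s = v · |1 − f/f'|.
v_s = 332 × |1 − 517/683| = 332 × 0.243 ≈ 81 m/s.

81 m/s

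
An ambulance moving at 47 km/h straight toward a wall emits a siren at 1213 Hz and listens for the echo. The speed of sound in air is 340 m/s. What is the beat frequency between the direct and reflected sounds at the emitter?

97 Hz

47 km/h = 13.06 m/s.
The wall receives the sound from a moving source: f₁ = f₀ · v/(v − v_e) = 1213 × 340/326.94 ≈ 1261.4 Hz.
On the return leg the ambulance is a moving observer: f₂ = f₁ · (v + v_e)/v = 1261.4 × 353.06/340 ≈ 1309.9 Hz.
Beat against the emitted tone: |f₂ − f₀| = 2v_e·f₀/(v − v_e) = 2 × 13.06 × 1213/326.94 ≈ 97 Hz.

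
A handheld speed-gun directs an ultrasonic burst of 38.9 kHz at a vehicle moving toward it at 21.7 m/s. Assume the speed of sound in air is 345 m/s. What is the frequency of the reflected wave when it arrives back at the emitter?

The vehicle first receives the wave as a moving observer: f₁ = f₀ · (v + u)/v = 38.9 × (345 + 21.7)/345 ≈ 41.3 kHz.
The reflection then acts as a moving source: f₂ = f₁ · v/(v − u) ≈ 44.1 kHz.

44.1 kHz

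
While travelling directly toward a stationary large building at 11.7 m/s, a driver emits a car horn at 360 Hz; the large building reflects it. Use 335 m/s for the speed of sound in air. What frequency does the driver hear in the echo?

386 Hz

The large building receives the sound from a moving source: f₁ = f₀ · v/(v − v_e) = 360 × 335/323.3 ≈ 373 Hz.
On the return leg the driver is a moving observer: f₂ = f₁ · (v + v_e)/v = 373 × 346.7/335 ≈ 386 Hz.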